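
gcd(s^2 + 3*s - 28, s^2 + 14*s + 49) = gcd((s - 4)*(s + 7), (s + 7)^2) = s + 7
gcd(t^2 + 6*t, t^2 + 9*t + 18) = t + 6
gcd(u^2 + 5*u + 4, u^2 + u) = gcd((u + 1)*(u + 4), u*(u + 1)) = u + 1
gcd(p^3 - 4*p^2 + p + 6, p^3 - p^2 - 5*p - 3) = p^2 - 2*p - 3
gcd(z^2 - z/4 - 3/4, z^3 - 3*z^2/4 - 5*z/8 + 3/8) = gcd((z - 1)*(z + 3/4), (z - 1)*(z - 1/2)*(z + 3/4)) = z^2 - z/4 - 3/4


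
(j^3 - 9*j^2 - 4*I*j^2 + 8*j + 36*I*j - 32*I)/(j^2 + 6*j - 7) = (j^2 - 4*j*(2 + I) + 32*I)/(j + 7)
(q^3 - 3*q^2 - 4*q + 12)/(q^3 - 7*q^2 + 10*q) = (q^2 - q - 6)/(q*(q - 5))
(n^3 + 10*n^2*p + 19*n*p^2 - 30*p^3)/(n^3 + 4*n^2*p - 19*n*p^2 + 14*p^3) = (-n^2 - 11*n*p - 30*p^2)/(-n^2 - 5*n*p + 14*p^2)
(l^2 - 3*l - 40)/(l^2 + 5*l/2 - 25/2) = 2*(l - 8)/(2*l - 5)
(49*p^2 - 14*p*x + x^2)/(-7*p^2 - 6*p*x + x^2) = (-7*p + x)/(p + x)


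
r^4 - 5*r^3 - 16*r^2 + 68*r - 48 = (r - 6)*(r - 2)*(r - 1)*(r + 4)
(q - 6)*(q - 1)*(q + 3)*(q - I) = q^4 - 4*q^3 - I*q^3 - 15*q^2 + 4*I*q^2 + 18*q + 15*I*q - 18*I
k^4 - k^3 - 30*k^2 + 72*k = k*(k - 4)*(k - 3)*(k + 6)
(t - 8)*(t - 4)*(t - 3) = t^3 - 15*t^2 + 68*t - 96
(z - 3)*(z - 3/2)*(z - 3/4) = z^3 - 21*z^2/4 + 63*z/8 - 27/8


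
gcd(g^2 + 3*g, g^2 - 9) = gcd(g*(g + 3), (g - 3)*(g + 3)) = g + 3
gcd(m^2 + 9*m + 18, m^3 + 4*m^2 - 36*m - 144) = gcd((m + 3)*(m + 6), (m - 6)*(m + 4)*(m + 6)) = m + 6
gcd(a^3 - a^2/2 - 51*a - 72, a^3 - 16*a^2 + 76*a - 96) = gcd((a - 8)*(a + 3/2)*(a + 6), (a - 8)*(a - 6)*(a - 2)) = a - 8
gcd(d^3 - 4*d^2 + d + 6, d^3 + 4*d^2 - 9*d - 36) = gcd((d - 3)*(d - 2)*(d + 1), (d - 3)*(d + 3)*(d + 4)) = d - 3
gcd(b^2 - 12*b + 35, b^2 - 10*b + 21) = b - 7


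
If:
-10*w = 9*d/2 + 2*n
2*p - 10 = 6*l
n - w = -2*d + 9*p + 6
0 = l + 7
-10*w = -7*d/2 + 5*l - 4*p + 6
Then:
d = 3180/47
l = -7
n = -23795/94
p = -16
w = 1897/94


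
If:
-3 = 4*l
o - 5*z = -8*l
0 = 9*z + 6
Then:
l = -3/4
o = 8/3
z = -2/3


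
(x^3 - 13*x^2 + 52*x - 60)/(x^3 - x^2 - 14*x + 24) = (x^2 - 11*x + 30)/(x^2 + x - 12)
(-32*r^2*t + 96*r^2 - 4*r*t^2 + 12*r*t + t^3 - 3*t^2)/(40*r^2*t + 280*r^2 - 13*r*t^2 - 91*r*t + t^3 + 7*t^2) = (-4*r*t + 12*r - t^2 + 3*t)/(5*r*t + 35*r - t^2 - 7*t)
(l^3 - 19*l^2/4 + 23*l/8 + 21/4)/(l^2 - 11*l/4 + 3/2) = (8*l^2 - 22*l - 21)/(2*(4*l - 3))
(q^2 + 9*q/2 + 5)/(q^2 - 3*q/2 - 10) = (q + 2)/(q - 4)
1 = 1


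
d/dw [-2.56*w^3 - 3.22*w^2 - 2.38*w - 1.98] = -7.68*w^2 - 6.44*w - 2.38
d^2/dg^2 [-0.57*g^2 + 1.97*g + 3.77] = -1.14000000000000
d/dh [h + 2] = 1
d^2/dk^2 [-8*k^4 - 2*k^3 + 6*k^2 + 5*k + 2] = -96*k^2 - 12*k + 12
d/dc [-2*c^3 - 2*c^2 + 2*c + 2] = -6*c^2 - 4*c + 2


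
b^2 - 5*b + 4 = (b - 4)*(b - 1)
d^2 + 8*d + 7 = (d + 1)*(d + 7)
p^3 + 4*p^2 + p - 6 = (p - 1)*(p + 2)*(p + 3)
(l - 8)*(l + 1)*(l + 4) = l^3 - 3*l^2 - 36*l - 32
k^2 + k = k*(k + 1)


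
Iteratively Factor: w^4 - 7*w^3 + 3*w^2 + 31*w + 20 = (w + 1)*(w^3 - 8*w^2 + 11*w + 20) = (w - 4)*(w + 1)*(w^2 - 4*w - 5) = (w - 4)*(w + 1)^2*(w - 5)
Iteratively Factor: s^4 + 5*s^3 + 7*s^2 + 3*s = (s)*(s^3 + 5*s^2 + 7*s + 3) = s*(s + 1)*(s^2 + 4*s + 3) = s*(s + 1)*(s + 3)*(s + 1)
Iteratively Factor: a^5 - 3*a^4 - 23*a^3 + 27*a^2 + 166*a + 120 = (a + 2)*(a^4 - 5*a^3 - 13*a^2 + 53*a + 60) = (a - 4)*(a + 2)*(a^3 - a^2 - 17*a - 15) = (a - 5)*(a - 4)*(a + 2)*(a^2 + 4*a + 3) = (a - 5)*(a - 4)*(a + 2)*(a + 3)*(a + 1)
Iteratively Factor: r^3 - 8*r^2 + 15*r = (r - 3)*(r^2 - 5*r) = (r - 5)*(r - 3)*(r)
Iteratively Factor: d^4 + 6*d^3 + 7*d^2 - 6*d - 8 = (d + 2)*(d^3 + 4*d^2 - d - 4) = (d + 1)*(d + 2)*(d^2 + 3*d - 4) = (d + 1)*(d + 2)*(d + 4)*(d - 1)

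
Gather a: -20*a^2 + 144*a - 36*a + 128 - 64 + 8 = -20*a^2 + 108*a + 72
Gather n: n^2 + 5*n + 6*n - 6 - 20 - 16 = n^2 + 11*n - 42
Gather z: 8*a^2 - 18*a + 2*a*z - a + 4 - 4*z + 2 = 8*a^2 - 19*a + z*(2*a - 4) + 6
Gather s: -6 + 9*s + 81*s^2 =81*s^2 + 9*s - 6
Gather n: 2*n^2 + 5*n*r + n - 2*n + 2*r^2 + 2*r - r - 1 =2*n^2 + n*(5*r - 1) + 2*r^2 + r - 1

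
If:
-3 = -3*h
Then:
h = 1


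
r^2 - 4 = (r - 2)*(r + 2)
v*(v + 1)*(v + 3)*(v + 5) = v^4 + 9*v^3 + 23*v^2 + 15*v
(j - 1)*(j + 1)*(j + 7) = j^3 + 7*j^2 - j - 7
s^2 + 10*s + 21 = (s + 3)*(s + 7)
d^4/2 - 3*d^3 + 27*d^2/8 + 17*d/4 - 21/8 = (d/2 + 1/2)*(d - 7/2)*(d - 3)*(d - 1/2)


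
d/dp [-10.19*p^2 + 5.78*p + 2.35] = 5.78 - 20.38*p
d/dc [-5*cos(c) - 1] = 5*sin(c)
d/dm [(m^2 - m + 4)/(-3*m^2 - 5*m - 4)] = 8*(-m^2 + 2*m + 3)/(9*m^4 + 30*m^3 + 49*m^2 + 40*m + 16)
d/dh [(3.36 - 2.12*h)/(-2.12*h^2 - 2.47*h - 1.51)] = (-4.4944*h^2 + 14.2464*h + 11.5004)/(4.4944*h^4 + 10.4728*h^3 + 12.5033*h^2 + 7.4594*h + 2.2801)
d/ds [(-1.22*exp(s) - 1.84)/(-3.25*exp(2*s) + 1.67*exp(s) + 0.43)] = (-3.965*exp(2*s) - 11.96*exp(s) + 2.5482)*exp(s)/(10.5625*exp(4*s) - 10.855*exp(3*s) - 0.00609999999999999*exp(2*s) + 1.4362*exp(s) + 0.1849)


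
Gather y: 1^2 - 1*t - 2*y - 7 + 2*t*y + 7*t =6*t + y*(2*t - 2) - 6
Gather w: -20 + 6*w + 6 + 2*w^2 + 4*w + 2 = 2*w^2 + 10*w - 12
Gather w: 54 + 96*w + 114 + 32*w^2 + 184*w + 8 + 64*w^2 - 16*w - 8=96*w^2 + 264*w + 168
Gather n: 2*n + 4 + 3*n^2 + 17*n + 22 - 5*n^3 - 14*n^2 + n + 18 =-5*n^3 - 11*n^2 + 20*n + 44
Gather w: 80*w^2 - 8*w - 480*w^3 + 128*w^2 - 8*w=-480*w^3 + 208*w^2 - 16*w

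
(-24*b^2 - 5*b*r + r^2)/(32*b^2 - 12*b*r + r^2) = (3*b + r)/(-4*b + r)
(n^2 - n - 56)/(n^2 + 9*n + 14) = (n - 8)/(n + 2)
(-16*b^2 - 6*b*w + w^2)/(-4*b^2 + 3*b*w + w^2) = (-16*b^2 - 6*b*w + w^2)/(-4*b^2 + 3*b*w + w^2)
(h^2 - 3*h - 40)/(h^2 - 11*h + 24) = (h + 5)/(h - 3)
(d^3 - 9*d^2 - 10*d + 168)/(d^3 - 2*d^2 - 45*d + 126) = (d^2 - 3*d - 28)/(d^2 + 4*d - 21)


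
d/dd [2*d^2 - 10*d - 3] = 4*d - 10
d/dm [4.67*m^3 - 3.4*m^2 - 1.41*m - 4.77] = 14.01*m^2 - 6.8*m - 1.41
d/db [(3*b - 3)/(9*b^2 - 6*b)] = (-3*b^2 + 6*b - 2)/(b^2*(9*b^2 - 12*b + 4))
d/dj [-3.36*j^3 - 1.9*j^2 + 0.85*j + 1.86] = -10.08*j^2 - 3.8*j + 0.85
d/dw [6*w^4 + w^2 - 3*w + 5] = 24*w^3 + 2*w - 3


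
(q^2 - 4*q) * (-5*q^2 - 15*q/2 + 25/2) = -5*q^4 + 25*q^3/2 + 85*q^2/2 - 50*q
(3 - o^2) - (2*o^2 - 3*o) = -3*o^2 + 3*o + 3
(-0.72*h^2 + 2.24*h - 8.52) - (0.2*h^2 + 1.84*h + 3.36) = -0.92*h^2 + 0.4*h - 11.88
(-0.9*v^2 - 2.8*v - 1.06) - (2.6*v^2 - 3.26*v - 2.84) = -3.5*v^2 + 0.46*v + 1.78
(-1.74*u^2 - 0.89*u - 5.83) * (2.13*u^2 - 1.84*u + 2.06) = -3.7062*u^4 + 1.3059*u^3 - 14.3647*u^2 + 8.8938*u - 12.0098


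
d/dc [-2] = 0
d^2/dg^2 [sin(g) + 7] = -sin(g)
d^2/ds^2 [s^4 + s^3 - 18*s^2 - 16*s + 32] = 12*s^2 + 6*s - 36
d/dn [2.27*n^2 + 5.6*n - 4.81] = 4.54*n + 5.6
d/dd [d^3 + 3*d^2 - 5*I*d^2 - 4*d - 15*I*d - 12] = 3*d^2 + d*(6 - 10*I) - 4 - 15*I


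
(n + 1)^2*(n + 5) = n^3 + 7*n^2 + 11*n + 5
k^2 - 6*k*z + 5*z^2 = (k - 5*z)*(k - z)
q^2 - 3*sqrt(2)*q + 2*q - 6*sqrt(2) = (q + 2)*(q - 3*sqrt(2))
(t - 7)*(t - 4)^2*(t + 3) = t^4 - 12*t^3 + 27*t^2 + 104*t - 336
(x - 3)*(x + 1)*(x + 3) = x^3 + x^2 - 9*x - 9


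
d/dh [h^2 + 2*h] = 2*h + 2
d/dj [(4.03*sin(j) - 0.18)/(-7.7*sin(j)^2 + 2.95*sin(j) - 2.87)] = (31.031*sin(j)^2 - 2.772*sin(j) - 11.0351)*cos(j)/(59.29*sin(j)^4 - 45.43*sin(j)^3 + 52.9005*sin(j)^2 - 16.933*sin(j) + 8.2369)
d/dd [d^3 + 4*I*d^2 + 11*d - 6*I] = 3*d^2 + 8*I*d + 11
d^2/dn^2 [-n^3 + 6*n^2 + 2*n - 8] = 12 - 6*n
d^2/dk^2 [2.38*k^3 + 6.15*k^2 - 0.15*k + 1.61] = 14.28*k + 12.3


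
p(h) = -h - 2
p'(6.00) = -1.00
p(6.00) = -8.00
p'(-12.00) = -1.00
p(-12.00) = 10.00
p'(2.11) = -1.00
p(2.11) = -4.11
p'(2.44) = -1.00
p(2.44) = -4.44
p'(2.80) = -1.00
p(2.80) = -4.80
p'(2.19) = -1.00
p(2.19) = -4.19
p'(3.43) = -1.00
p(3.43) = -5.43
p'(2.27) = -1.00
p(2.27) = -4.27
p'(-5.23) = -1.00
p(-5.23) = 3.23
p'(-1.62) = -1.00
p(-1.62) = -0.38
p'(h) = -1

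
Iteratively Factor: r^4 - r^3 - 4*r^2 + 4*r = (r - 2)*(r^3 + r^2 - 2*r) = (r - 2)*(r + 2)*(r^2 - r) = (r - 2)*(r - 1)*(r + 2)*(r)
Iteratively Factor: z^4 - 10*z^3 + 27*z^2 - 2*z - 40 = (z + 1)*(z^3 - 11*z^2 + 38*z - 40) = (z - 4)*(z + 1)*(z^2 - 7*z + 10) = (z - 5)*(z - 4)*(z + 1)*(z - 2)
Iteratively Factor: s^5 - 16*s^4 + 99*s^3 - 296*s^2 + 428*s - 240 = (s - 2)*(s^4 - 14*s^3 + 71*s^2 - 154*s + 120) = (s - 2)^2*(s^3 - 12*s^2 + 47*s - 60) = (s - 5)*(s - 2)^2*(s^2 - 7*s + 12) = (s - 5)*(s - 3)*(s - 2)^2*(s - 4)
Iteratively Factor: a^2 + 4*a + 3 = (a + 3)*(a + 1)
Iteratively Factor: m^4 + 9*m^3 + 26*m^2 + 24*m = (m + 2)*(m^3 + 7*m^2 + 12*m) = (m + 2)*(m + 3)*(m^2 + 4*m) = m*(m + 2)*(m + 3)*(m + 4)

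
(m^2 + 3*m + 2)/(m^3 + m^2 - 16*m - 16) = (m + 2)/(m^2 - 16)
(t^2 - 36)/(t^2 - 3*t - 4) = (36 - t^2)/(-t^2 + 3*t + 4)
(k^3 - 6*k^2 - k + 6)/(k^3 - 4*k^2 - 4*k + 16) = (k^3 - 6*k^2 - k + 6)/(k^3 - 4*k^2 - 4*k + 16)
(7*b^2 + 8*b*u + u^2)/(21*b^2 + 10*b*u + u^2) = (b + u)/(3*b + u)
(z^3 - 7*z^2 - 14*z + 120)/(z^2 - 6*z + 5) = (z^2 - 2*z - 24)/(z - 1)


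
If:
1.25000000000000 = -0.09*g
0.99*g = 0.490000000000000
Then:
No Solution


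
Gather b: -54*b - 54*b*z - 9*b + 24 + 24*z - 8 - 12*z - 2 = b*(-54*z - 63) + 12*z + 14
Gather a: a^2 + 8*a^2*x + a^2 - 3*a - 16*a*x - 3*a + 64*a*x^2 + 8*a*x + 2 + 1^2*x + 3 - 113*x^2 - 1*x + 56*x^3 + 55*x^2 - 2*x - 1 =a^2*(8*x + 2) + a*(64*x^2 - 8*x - 6) + 56*x^3 - 58*x^2 - 2*x + 4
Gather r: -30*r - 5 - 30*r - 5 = -60*r - 10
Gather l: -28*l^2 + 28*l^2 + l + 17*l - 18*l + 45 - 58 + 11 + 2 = 0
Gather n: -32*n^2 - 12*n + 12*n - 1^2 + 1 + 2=2 - 32*n^2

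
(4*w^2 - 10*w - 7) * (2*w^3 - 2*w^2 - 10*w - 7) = 8*w^5 - 28*w^4 - 34*w^3 + 86*w^2 + 140*w + 49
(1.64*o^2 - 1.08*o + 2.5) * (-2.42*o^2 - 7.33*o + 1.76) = -3.9688*o^4 - 9.4076*o^3 + 4.7528*o^2 - 20.2258*o + 4.4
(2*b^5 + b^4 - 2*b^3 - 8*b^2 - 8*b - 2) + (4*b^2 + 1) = 2*b^5 + b^4 - 2*b^3 - 4*b^2 - 8*b - 1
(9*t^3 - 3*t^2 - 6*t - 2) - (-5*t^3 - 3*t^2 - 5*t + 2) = 14*t^3 - t - 4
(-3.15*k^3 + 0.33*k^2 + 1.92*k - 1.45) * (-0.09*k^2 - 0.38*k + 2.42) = 0.2835*k^5 + 1.1673*k^4 - 7.9212*k^3 + 0.1995*k^2 + 5.1974*k - 3.509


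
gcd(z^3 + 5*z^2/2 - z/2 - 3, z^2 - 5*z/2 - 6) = z + 3/2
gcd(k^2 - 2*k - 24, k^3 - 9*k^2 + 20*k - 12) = k - 6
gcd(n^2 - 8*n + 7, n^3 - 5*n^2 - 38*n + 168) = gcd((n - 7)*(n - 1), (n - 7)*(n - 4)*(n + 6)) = n - 7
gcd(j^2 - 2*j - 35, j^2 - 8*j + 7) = j - 7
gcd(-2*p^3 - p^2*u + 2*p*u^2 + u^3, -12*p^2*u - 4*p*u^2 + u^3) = 2*p + u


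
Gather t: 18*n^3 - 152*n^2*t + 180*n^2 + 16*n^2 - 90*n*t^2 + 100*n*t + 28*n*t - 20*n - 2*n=18*n^3 + 196*n^2 - 90*n*t^2 - 22*n + t*(-152*n^2 + 128*n)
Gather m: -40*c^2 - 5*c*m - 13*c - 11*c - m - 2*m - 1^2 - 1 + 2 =-40*c^2 - 24*c + m*(-5*c - 3)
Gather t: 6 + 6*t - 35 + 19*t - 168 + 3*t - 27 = 28*t - 224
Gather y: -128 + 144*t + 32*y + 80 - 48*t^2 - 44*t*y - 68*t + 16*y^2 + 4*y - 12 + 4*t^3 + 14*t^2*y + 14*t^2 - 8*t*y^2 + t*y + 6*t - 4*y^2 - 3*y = 4*t^3 - 34*t^2 + 82*t + y^2*(12 - 8*t) + y*(14*t^2 - 43*t + 33) - 60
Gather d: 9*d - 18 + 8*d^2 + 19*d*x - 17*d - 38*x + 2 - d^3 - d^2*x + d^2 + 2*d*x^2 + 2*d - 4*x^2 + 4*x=-d^3 + d^2*(9 - x) + d*(2*x^2 + 19*x - 6) - 4*x^2 - 34*x - 16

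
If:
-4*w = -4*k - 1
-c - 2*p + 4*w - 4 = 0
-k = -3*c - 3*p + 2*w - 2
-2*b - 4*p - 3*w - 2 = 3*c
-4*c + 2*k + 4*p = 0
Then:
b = -269/88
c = 4/11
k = 9/11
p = -1/22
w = 47/44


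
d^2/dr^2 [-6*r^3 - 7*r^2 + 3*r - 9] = -36*r - 14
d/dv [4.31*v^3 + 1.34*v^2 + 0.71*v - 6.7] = 12.93*v^2 + 2.68*v + 0.71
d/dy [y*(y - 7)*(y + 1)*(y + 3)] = 4*y^3 - 9*y^2 - 50*y - 21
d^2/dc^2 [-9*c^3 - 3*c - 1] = -54*c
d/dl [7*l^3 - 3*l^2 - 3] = 3*l*(7*l - 2)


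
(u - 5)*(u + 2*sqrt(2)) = u^2 - 5*u + 2*sqrt(2)*u - 10*sqrt(2)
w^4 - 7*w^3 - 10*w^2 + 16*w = w*(w - 8)*(w - 1)*(w + 2)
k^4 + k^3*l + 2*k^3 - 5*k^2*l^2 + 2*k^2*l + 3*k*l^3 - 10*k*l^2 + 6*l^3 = (k + 2)*(k - l)^2*(k + 3*l)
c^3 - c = c*(c - 1)*(c + 1)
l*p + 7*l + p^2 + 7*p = (l + p)*(p + 7)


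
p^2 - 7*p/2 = p*(p - 7/2)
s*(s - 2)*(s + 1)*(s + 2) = s^4 + s^3 - 4*s^2 - 4*s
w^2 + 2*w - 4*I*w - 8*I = (w + 2)*(w - 4*I)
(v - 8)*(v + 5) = v^2 - 3*v - 40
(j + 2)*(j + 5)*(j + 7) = j^3 + 14*j^2 + 59*j + 70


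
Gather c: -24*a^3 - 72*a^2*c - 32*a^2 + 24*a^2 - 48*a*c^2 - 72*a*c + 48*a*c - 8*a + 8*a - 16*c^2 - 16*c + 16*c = -24*a^3 - 8*a^2 + c^2*(-48*a - 16) + c*(-72*a^2 - 24*a)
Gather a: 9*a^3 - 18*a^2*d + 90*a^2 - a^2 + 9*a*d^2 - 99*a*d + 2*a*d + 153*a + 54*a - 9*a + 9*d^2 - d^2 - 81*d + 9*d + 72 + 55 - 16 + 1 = 9*a^3 + a^2*(89 - 18*d) + a*(9*d^2 - 97*d + 198) + 8*d^2 - 72*d + 112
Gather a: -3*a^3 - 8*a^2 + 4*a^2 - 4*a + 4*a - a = -3*a^3 - 4*a^2 - a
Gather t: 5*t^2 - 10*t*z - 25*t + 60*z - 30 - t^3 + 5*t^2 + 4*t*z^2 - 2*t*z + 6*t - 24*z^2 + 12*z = -t^3 + 10*t^2 + t*(4*z^2 - 12*z - 19) - 24*z^2 + 72*z - 30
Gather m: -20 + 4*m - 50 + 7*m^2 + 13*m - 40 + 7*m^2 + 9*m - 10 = 14*m^2 + 26*m - 120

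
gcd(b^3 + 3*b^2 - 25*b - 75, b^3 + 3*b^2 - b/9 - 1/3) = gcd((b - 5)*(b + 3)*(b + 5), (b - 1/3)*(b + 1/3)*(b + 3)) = b + 3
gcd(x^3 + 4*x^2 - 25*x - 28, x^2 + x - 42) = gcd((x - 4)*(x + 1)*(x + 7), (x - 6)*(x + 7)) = x + 7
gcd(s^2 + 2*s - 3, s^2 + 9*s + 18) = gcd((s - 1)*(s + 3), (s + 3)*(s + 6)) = s + 3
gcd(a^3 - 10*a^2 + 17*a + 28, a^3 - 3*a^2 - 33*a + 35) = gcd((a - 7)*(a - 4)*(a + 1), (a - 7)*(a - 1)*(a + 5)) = a - 7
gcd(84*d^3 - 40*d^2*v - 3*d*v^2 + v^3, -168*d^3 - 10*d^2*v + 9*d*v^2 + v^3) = 6*d + v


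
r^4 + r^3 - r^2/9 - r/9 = r*(r - 1/3)*(r + 1/3)*(r + 1)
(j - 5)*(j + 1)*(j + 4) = j^3 - 21*j - 20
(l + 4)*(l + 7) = l^2 + 11*l + 28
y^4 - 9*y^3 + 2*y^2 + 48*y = y*(y - 8)*(y - 3)*(y + 2)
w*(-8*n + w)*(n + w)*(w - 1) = -8*n^2*w^2 + 8*n^2*w - 7*n*w^3 + 7*n*w^2 + w^4 - w^3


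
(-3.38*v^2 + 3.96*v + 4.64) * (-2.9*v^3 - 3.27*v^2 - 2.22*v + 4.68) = 9.802*v^5 - 0.4314*v^4 - 18.9016*v^3 - 39.7824*v^2 + 8.232*v + 21.7152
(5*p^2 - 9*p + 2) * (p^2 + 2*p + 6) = 5*p^4 + p^3 + 14*p^2 - 50*p + 12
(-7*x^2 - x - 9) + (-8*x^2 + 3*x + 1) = -15*x^2 + 2*x - 8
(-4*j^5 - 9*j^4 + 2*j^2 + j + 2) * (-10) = 40*j^5 + 90*j^4 - 20*j^2 - 10*j - 20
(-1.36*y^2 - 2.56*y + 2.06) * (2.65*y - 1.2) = -3.604*y^3 - 5.152*y^2 + 8.531*y - 2.472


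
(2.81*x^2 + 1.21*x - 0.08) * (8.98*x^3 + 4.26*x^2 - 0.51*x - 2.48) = 25.2338*x^5 + 22.8364*x^4 + 3.0031*x^3 - 7.9267*x^2 - 2.96*x + 0.1984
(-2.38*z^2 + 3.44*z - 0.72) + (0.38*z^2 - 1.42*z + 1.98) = -2.0*z^2 + 2.02*z + 1.26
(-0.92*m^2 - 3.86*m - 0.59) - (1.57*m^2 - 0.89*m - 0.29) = -2.49*m^2 - 2.97*m - 0.3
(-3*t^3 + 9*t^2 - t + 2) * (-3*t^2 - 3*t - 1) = 9*t^5 - 18*t^4 - 21*t^3 - 12*t^2 - 5*t - 2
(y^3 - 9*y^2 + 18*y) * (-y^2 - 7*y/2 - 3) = -y^5 + 11*y^4/2 + 21*y^3/2 - 36*y^2 - 54*y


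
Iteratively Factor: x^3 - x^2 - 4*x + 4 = (x + 2)*(x^2 - 3*x + 2) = (x - 1)*(x + 2)*(x - 2)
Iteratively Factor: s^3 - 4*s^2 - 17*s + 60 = (s - 5)*(s^2 + s - 12) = (s - 5)*(s + 4)*(s - 3)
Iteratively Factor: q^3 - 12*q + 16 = (q - 2)*(q^2 + 2*q - 8) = (q - 2)^2*(q + 4)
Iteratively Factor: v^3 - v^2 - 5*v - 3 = (v - 3)*(v^2 + 2*v + 1) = (v - 3)*(v + 1)*(v + 1)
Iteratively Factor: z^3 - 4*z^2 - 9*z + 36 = (z - 4)*(z^2 - 9) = (z - 4)*(z - 3)*(z + 3)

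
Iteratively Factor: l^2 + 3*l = (l)*(l + 3)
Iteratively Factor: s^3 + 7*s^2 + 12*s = (s)*(s^2 + 7*s + 12) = s*(s + 4)*(s + 3)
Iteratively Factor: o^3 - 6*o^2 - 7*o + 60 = (o - 4)*(o^2 - 2*o - 15) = (o - 5)*(o - 4)*(o + 3)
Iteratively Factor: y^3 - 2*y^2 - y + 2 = (y - 1)*(y^2 - y - 2) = (y - 1)*(y + 1)*(y - 2)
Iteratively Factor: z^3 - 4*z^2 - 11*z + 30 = (z - 2)*(z^2 - 2*z - 15) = (z - 2)*(z + 3)*(z - 5)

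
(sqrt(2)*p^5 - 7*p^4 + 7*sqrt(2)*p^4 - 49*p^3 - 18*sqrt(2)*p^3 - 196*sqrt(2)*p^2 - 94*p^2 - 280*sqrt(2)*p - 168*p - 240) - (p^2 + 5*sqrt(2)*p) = sqrt(2)*p^5 - 7*p^4 + 7*sqrt(2)*p^4 - 49*p^3 - 18*sqrt(2)*p^3 - 196*sqrt(2)*p^2 - 95*p^2 - 285*sqrt(2)*p - 168*p - 240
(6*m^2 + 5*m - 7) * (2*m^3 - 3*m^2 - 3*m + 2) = 12*m^5 - 8*m^4 - 47*m^3 + 18*m^2 + 31*m - 14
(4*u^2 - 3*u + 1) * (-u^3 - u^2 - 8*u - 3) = -4*u^5 - u^4 - 30*u^3 + 11*u^2 + u - 3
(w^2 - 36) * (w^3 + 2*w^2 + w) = w^5 + 2*w^4 - 35*w^3 - 72*w^2 - 36*w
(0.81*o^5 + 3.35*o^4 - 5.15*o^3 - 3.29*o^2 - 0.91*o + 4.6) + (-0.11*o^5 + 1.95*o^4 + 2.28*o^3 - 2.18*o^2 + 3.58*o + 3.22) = 0.7*o^5 + 5.3*o^4 - 2.87*o^3 - 5.47*o^2 + 2.67*o + 7.82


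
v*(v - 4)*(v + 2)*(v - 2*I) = v^4 - 2*v^3 - 2*I*v^3 - 8*v^2 + 4*I*v^2 + 16*I*v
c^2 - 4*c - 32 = (c - 8)*(c + 4)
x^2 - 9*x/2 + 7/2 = (x - 7/2)*(x - 1)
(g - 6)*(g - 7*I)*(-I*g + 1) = -I*g^3 - 6*g^2 + 6*I*g^2 + 36*g - 7*I*g + 42*I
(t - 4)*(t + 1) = t^2 - 3*t - 4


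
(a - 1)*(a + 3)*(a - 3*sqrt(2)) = a^3 - 3*sqrt(2)*a^2 + 2*a^2 - 6*sqrt(2)*a - 3*a + 9*sqrt(2)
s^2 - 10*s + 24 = (s - 6)*(s - 4)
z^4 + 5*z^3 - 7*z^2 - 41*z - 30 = (z - 3)*(z + 1)*(z + 2)*(z + 5)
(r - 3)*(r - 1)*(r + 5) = r^3 + r^2 - 17*r + 15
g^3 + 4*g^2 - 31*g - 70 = (g - 5)*(g + 2)*(g + 7)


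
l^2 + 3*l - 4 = (l - 1)*(l + 4)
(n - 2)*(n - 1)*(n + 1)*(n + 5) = n^4 + 3*n^3 - 11*n^2 - 3*n + 10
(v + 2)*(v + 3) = v^2 + 5*v + 6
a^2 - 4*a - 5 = (a - 5)*(a + 1)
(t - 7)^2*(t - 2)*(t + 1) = t^4 - 15*t^3 + 61*t^2 - 21*t - 98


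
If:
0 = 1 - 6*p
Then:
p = 1/6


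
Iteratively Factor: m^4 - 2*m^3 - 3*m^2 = (m)*(m^3 - 2*m^2 - 3*m) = m*(m - 3)*(m^2 + m) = m^2*(m - 3)*(m + 1)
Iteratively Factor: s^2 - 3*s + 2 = (s - 1)*(s - 2)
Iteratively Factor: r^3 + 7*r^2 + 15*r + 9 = (r + 1)*(r^2 + 6*r + 9) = (r + 1)*(r + 3)*(r + 3)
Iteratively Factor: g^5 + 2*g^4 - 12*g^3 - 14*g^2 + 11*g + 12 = (g - 1)*(g^4 + 3*g^3 - 9*g^2 - 23*g - 12) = (g - 1)*(g + 1)*(g^3 + 2*g^2 - 11*g - 12) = (g - 1)*(g + 1)*(g + 4)*(g^2 - 2*g - 3) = (g - 1)*(g + 1)^2*(g + 4)*(g - 3)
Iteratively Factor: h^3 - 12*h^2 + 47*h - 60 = (h - 3)*(h^2 - 9*h + 20) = (h - 5)*(h - 3)*(h - 4)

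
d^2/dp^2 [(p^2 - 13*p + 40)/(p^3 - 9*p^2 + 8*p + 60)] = 2*(p^3 - 24*p^2 + 132*p - 272)/(p^6 - 12*p^5 + 12*p^4 + 224*p^3 - 144*p^2 - 1728*p - 1728)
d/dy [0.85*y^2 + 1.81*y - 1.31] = 1.7*y + 1.81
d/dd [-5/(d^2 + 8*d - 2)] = 10*(d + 4)/(d^2 + 8*d - 2)^2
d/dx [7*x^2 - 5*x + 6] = 14*x - 5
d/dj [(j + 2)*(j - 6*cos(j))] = j + (j + 2)*(6*sin(j) + 1) - 6*cos(j)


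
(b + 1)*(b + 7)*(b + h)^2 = b^4 + 2*b^3*h + 8*b^3 + b^2*h^2 + 16*b^2*h + 7*b^2 + 8*b*h^2 + 14*b*h + 7*h^2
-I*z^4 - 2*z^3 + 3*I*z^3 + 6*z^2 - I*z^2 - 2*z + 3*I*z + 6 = (z - 3)*(z - 2*I)*(z - I)*(-I*z + 1)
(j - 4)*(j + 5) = j^2 + j - 20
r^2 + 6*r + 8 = (r + 2)*(r + 4)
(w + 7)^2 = w^2 + 14*w + 49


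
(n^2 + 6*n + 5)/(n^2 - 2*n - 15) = (n^2 + 6*n + 5)/(n^2 - 2*n - 15)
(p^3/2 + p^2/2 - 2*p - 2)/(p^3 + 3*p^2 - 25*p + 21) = (p^3 + p^2 - 4*p - 4)/(2*(p^3 + 3*p^2 - 25*p + 21))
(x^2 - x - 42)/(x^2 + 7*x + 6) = (x - 7)/(x + 1)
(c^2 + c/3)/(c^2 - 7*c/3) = (3*c + 1)/(3*c - 7)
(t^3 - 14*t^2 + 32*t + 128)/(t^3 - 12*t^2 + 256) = (t + 2)/(t + 4)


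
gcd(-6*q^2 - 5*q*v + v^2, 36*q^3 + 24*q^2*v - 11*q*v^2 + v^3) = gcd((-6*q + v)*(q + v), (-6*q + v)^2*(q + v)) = 6*q^2 + 5*q*v - v^2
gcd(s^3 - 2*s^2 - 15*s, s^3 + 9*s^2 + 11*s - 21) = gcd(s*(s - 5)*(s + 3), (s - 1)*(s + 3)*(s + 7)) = s + 3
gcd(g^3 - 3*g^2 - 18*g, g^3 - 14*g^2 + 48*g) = g^2 - 6*g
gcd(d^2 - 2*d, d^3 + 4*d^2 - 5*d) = d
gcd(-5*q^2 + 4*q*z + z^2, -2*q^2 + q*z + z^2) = -q + z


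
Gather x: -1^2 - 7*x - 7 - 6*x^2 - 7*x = -6*x^2 - 14*x - 8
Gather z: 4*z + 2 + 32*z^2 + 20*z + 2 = 32*z^2 + 24*z + 4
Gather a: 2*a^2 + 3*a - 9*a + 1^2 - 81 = 2*a^2 - 6*a - 80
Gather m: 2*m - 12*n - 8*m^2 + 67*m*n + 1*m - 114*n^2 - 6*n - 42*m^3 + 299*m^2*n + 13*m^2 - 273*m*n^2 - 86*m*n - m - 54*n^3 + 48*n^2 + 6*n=-42*m^3 + m^2*(299*n + 5) + m*(-273*n^2 - 19*n + 2) - 54*n^3 - 66*n^2 - 12*n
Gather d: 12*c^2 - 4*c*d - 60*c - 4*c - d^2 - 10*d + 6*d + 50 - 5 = 12*c^2 - 64*c - d^2 + d*(-4*c - 4) + 45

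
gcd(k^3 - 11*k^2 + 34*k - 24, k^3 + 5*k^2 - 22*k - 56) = k - 4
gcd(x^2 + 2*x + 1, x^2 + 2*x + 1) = x^2 + 2*x + 1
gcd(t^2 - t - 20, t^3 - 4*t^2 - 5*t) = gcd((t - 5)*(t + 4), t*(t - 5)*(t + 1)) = t - 5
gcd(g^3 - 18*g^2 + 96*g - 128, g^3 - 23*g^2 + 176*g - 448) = g^2 - 16*g + 64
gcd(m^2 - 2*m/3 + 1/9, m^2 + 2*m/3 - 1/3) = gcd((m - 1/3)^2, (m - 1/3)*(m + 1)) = m - 1/3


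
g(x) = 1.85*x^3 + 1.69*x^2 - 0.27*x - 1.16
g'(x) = 5.55*x^2 + 3.38*x - 0.27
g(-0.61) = -0.79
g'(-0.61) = -0.27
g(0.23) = -1.11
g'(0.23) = 0.80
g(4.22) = 166.83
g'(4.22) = 112.83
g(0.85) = 0.97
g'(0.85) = 6.61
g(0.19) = -1.14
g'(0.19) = 0.57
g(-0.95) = -0.96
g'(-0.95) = 1.53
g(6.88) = 679.45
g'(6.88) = 285.69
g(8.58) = 1289.45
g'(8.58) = 437.30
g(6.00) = 457.66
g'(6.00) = 219.81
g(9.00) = 1481.95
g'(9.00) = 479.70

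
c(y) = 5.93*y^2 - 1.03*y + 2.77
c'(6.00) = 70.13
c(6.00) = 210.07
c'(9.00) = 105.71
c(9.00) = 473.83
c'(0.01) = -0.91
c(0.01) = 2.76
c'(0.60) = 6.09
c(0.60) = 4.29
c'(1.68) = 18.89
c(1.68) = 17.78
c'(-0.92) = -11.94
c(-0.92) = 8.74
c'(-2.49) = -30.56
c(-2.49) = 42.10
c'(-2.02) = -24.99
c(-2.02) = 29.05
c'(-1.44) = -18.11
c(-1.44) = 16.55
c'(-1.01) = -13.01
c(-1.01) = 9.86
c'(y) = 11.86*y - 1.03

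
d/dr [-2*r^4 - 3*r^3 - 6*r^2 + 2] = r*(-8*r^2 - 9*r - 12)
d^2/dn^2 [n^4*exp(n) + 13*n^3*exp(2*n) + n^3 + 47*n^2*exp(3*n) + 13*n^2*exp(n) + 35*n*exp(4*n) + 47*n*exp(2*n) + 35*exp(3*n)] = n^4*exp(n) + 52*n^3*exp(2*n) + 8*n^3*exp(n) + 423*n^2*exp(3*n) + 156*n^2*exp(2*n) + 25*n^2*exp(n) + 560*n*exp(4*n) + 564*n*exp(3*n) + 266*n*exp(2*n) + 52*n*exp(n) + 6*n + 280*exp(4*n) + 409*exp(3*n) + 188*exp(2*n) + 26*exp(n)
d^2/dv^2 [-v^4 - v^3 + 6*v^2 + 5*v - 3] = -12*v^2 - 6*v + 12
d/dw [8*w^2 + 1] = 16*w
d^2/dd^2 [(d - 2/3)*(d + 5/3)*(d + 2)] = 6*d + 6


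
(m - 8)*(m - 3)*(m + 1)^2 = m^4 - 9*m^3 + 3*m^2 + 37*m + 24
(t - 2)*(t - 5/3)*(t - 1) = t^3 - 14*t^2/3 + 7*t - 10/3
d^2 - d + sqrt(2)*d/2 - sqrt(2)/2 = (d - 1)*(d + sqrt(2)/2)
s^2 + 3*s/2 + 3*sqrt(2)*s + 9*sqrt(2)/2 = (s + 3/2)*(s + 3*sqrt(2))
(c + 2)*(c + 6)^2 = c^3 + 14*c^2 + 60*c + 72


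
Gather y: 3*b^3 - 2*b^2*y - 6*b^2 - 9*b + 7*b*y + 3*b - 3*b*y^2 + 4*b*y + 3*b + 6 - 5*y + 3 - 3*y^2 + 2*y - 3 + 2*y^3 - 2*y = 3*b^3 - 6*b^2 - 3*b + 2*y^3 + y^2*(-3*b - 3) + y*(-2*b^2 + 11*b - 5) + 6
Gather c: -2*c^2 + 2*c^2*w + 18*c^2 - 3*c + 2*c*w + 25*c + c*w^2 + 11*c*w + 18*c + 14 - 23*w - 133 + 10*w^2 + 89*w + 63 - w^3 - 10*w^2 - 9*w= c^2*(2*w + 16) + c*(w^2 + 13*w + 40) - w^3 + 57*w - 56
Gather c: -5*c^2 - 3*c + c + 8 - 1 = -5*c^2 - 2*c + 7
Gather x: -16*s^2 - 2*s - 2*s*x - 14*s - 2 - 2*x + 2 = -16*s^2 - 16*s + x*(-2*s - 2)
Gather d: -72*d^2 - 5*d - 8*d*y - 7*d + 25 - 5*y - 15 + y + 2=-72*d^2 + d*(-8*y - 12) - 4*y + 12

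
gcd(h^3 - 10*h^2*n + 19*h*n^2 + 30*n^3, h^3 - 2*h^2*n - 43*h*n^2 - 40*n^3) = h + n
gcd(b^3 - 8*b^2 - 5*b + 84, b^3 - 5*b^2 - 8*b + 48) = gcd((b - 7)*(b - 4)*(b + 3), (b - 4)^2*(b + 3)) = b^2 - b - 12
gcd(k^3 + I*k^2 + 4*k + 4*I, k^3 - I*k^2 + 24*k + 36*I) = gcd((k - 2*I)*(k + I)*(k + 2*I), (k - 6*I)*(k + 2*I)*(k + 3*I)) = k + 2*I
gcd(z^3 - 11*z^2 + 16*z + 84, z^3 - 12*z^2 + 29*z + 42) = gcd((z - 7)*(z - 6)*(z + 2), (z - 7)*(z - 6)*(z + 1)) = z^2 - 13*z + 42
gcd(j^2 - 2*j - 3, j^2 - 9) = j - 3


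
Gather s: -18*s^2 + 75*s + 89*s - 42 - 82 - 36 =-18*s^2 + 164*s - 160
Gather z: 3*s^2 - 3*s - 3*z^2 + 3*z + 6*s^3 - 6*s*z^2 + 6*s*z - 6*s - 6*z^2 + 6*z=6*s^3 + 3*s^2 - 9*s + z^2*(-6*s - 9) + z*(6*s + 9)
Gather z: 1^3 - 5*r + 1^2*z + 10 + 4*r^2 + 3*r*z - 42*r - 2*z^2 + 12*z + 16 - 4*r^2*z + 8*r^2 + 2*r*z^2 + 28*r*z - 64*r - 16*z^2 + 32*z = 12*r^2 - 111*r + z^2*(2*r - 18) + z*(-4*r^2 + 31*r + 45) + 27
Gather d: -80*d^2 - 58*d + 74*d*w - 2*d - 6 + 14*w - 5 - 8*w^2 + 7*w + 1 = -80*d^2 + d*(74*w - 60) - 8*w^2 + 21*w - 10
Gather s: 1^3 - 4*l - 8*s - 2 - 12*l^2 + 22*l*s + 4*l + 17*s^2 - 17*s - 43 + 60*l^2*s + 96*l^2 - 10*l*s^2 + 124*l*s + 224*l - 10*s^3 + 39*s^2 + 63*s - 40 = 84*l^2 + 224*l - 10*s^3 + s^2*(56 - 10*l) + s*(60*l^2 + 146*l + 38) - 84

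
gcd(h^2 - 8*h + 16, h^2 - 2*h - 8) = h - 4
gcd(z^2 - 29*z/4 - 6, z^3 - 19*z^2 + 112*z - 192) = z - 8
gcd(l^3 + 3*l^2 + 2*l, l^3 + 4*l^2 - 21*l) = l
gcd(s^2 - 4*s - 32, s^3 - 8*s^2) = s - 8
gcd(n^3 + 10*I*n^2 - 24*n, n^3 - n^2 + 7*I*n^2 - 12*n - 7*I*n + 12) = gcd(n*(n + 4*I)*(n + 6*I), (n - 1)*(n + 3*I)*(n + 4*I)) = n + 4*I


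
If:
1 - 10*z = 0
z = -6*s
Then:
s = -1/60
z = 1/10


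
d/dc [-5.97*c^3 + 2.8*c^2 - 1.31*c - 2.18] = -17.91*c^2 + 5.6*c - 1.31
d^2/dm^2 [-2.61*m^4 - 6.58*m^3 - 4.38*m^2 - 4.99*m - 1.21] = -31.32*m^2 - 39.48*m - 8.76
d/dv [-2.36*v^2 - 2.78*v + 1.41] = -4.72*v - 2.78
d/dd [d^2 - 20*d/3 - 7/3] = 2*d - 20/3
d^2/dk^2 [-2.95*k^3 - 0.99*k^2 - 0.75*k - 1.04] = -17.7*k - 1.98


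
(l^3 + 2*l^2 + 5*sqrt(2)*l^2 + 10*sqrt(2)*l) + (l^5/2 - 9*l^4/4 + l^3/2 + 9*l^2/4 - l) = l^5/2 - 9*l^4/4 + 3*l^3/2 + 17*l^2/4 + 5*sqrt(2)*l^2 - l + 10*sqrt(2)*l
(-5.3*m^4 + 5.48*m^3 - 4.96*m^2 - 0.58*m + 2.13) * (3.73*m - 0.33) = -19.769*m^5 + 22.1894*m^4 - 20.3092*m^3 - 0.5266*m^2 + 8.1363*m - 0.7029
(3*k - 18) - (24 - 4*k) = 7*k - 42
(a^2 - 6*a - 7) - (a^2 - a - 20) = 13 - 5*a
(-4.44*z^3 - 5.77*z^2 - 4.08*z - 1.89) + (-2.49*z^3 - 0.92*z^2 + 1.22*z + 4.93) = -6.93*z^3 - 6.69*z^2 - 2.86*z + 3.04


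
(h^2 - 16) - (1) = h^2 - 17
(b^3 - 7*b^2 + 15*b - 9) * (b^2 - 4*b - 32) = b^5 - 11*b^4 + 11*b^3 + 155*b^2 - 444*b + 288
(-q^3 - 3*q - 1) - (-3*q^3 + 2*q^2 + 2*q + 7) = 2*q^3 - 2*q^2 - 5*q - 8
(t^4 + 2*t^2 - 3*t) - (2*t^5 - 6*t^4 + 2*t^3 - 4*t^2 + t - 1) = -2*t^5 + 7*t^4 - 2*t^3 + 6*t^2 - 4*t + 1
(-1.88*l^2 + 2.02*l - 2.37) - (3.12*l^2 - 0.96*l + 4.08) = -5.0*l^2 + 2.98*l - 6.45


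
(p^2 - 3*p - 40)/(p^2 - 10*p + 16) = (p + 5)/(p - 2)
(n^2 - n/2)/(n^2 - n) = (n - 1/2)/(n - 1)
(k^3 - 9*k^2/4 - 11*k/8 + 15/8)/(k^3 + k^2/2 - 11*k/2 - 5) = (k - 3/4)/(k + 2)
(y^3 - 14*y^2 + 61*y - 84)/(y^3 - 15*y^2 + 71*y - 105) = (y - 4)/(y - 5)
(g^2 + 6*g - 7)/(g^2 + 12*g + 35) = (g - 1)/(g + 5)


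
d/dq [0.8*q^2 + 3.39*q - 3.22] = 1.6*q + 3.39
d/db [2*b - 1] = 2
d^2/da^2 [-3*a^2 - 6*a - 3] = -6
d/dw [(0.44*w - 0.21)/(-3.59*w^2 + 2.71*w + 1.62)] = (1.5796*w^2 - 1.5078*w + 1.2819)/(12.8881*w^4 - 19.4578*w^3 - 4.2875*w^2 + 8.7804*w + 2.6244)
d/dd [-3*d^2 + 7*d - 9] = 7 - 6*d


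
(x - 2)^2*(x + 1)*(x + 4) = x^4 + x^3 - 12*x^2 + 4*x + 16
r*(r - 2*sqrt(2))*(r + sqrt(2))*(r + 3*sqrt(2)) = r^4 + 2*sqrt(2)*r^3 - 10*r^2 - 12*sqrt(2)*r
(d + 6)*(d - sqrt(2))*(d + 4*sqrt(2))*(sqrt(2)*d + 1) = sqrt(2)*d^4 + 7*d^3 + 6*sqrt(2)*d^3 - 5*sqrt(2)*d^2 + 42*d^2 - 30*sqrt(2)*d - 8*d - 48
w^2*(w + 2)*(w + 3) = w^4 + 5*w^3 + 6*w^2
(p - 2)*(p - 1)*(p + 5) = p^3 + 2*p^2 - 13*p + 10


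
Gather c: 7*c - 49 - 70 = 7*c - 119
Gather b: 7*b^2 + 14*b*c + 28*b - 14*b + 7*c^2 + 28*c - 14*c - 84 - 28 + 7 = 7*b^2 + b*(14*c + 14) + 7*c^2 + 14*c - 105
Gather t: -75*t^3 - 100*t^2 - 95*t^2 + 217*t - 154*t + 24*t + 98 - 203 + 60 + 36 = -75*t^3 - 195*t^2 + 87*t - 9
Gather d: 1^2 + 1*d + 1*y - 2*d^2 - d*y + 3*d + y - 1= -2*d^2 + d*(4 - y) + 2*y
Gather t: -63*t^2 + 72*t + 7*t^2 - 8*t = -56*t^2 + 64*t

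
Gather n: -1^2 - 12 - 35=-48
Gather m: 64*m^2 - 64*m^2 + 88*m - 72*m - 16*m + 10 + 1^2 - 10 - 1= 0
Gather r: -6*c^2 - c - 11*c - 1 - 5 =-6*c^2 - 12*c - 6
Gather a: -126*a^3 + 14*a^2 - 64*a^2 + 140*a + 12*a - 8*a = -126*a^3 - 50*a^2 + 144*a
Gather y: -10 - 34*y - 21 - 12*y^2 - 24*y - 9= -12*y^2 - 58*y - 40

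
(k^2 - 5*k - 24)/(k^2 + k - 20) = (k^2 - 5*k - 24)/(k^2 + k - 20)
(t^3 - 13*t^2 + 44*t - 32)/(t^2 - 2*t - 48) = (t^2 - 5*t + 4)/(t + 6)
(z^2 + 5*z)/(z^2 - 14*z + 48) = z*(z + 5)/(z^2 - 14*z + 48)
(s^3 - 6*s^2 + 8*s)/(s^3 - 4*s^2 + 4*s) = (s - 4)/(s - 2)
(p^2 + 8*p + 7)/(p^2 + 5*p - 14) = (p + 1)/(p - 2)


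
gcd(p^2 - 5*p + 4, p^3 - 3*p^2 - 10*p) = 1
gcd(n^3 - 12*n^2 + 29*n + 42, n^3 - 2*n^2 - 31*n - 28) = n^2 - 6*n - 7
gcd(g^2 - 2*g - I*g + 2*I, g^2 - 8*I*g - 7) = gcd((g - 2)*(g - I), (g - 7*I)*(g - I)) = g - I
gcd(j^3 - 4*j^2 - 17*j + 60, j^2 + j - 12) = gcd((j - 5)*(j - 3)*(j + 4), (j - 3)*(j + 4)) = j^2 + j - 12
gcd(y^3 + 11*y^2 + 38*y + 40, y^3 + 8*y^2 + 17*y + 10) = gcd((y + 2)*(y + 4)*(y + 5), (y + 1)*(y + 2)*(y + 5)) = y^2 + 7*y + 10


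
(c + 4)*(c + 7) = c^2 + 11*c + 28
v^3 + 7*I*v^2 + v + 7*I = (v - I)*(v + I)*(v + 7*I)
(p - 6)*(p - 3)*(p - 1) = p^3 - 10*p^2 + 27*p - 18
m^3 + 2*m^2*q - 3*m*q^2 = m*(m - q)*(m + 3*q)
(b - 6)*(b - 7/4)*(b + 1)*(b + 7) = b^4 + b^3/4 - 89*b^2/2 + 119*b/4 + 147/2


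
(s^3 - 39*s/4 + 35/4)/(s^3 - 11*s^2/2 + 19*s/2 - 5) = (s + 7/2)/(s - 2)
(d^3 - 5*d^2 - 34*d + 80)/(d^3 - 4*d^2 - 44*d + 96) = (d + 5)/(d + 6)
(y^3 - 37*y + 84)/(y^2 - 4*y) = y + 4 - 21/y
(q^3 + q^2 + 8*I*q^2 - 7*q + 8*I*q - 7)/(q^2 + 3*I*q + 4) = (q^3 + q^2*(1 + 8*I) + q*(-7 + 8*I) - 7)/(q^2 + 3*I*q + 4)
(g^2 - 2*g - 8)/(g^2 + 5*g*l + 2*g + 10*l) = (g - 4)/(g + 5*l)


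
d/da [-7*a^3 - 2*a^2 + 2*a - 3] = -21*a^2 - 4*a + 2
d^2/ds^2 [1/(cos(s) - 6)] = (sin(s)^2 - 6*cos(s) + 1)/(cos(s) - 6)^3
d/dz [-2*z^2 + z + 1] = 1 - 4*z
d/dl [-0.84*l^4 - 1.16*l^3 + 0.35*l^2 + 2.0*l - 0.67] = -3.36*l^3 - 3.48*l^2 + 0.7*l + 2.0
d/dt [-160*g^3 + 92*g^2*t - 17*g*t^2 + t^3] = 92*g^2 - 34*g*t + 3*t^2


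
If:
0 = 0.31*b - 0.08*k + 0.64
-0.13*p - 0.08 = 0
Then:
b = 0.258064516129032*k - 2.06451612903226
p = -0.62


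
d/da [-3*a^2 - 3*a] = -6*a - 3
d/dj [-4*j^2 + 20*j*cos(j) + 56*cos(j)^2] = -20*j*sin(j) - 8*j - 56*sin(2*j) + 20*cos(j)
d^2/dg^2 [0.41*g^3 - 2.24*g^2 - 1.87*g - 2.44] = 2.46*g - 4.48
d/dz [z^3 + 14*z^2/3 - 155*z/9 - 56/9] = 3*z^2 + 28*z/3 - 155/9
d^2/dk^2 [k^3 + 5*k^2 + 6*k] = 6*k + 10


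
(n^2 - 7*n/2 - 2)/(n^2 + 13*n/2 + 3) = (n - 4)/(n + 6)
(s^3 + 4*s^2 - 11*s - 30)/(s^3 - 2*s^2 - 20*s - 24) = (s^2 + 2*s - 15)/(s^2 - 4*s - 12)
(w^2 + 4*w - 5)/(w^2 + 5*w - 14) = (w^2 + 4*w - 5)/(w^2 + 5*w - 14)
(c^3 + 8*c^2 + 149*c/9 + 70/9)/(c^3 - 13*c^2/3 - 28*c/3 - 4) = (3*c^2 + 22*c + 35)/(3*(c^2 - 5*c - 6))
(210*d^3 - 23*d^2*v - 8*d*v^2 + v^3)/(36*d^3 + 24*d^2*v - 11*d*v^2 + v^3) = (-35*d^2 - 2*d*v + v^2)/(-6*d^2 - 5*d*v + v^2)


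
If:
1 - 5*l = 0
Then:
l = 1/5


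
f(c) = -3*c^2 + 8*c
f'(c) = 8 - 6*c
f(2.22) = 2.97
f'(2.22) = -5.32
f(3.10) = -4.03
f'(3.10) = -10.60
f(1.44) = 5.30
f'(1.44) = -0.64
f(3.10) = -4.03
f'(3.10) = -10.60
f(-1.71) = -22.45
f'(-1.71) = 18.26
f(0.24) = 1.75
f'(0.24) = 6.56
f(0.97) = 4.94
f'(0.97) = 2.18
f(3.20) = -5.12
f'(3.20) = -11.20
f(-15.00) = -795.00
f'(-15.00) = 98.00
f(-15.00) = -795.00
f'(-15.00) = 98.00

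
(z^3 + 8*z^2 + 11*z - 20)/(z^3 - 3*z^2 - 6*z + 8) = (z^2 + 9*z + 20)/(z^2 - 2*z - 8)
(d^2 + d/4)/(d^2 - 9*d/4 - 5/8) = 2*d/(2*d - 5)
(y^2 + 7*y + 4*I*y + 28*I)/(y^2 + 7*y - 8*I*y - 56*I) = (y + 4*I)/(y - 8*I)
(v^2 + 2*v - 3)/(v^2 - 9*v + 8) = (v + 3)/(v - 8)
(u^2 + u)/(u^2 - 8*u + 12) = u*(u + 1)/(u^2 - 8*u + 12)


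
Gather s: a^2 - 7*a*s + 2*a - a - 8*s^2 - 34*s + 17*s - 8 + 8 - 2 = a^2 + a - 8*s^2 + s*(-7*a - 17) - 2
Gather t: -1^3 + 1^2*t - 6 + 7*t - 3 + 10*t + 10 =18*t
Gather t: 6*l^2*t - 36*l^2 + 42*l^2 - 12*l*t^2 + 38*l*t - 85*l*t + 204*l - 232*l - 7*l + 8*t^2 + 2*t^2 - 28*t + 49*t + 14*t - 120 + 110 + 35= 6*l^2 - 35*l + t^2*(10 - 12*l) + t*(6*l^2 - 47*l + 35) + 25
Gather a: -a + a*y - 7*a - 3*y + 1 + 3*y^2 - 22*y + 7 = a*(y - 8) + 3*y^2 - 25*y + 8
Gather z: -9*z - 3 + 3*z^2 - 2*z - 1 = 3*z^2 - 11*z - 4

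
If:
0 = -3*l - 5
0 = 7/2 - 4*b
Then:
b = 7/8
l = -5/3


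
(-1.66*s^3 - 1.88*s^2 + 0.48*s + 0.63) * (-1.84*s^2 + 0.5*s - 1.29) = 3.0544*s^5 + 2.6292*s^4 + 0.3182*s^3 + 1.506*s^2 - 0.3042*s - 0.8127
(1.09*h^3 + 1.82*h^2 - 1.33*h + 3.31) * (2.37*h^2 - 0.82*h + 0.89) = 2.5833*h^5 + 3.4196*h^4 - 3.6744*h^3 + 10.5551*h^2 - 3.8979*h + 2.9459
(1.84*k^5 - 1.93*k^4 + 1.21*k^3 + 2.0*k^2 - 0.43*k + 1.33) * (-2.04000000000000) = -3.7536*k^5 + 3.9372*k^4 - 2.4684*k^3 - 4.08*k^2 + 0.8772*k - 2.7132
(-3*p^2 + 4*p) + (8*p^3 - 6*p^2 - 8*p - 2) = 8*p^3 - 9*p^2 - 4*p - 2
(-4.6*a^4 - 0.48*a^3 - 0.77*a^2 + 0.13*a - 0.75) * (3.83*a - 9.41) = -17.618*a^5 + 41.4476*a^4 + 1.5677*a^3 + 7.7436*a^2 - 4.0958*a + 7.0575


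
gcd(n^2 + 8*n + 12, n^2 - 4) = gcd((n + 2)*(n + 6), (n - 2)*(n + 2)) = n + 2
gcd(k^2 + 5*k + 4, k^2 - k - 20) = k + 4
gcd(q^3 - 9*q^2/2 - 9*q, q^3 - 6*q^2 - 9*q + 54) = q - 6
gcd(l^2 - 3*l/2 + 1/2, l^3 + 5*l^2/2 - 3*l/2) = l - 1/2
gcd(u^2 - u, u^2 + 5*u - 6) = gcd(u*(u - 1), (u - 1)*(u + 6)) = u - 1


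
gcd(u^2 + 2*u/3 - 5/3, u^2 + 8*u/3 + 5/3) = u + 5/3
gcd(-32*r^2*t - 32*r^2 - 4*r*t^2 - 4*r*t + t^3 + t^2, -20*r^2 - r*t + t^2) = 4*r + t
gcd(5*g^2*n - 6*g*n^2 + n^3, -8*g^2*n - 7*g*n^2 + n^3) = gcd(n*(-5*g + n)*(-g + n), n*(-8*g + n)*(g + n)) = n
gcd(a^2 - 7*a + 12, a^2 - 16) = a - 4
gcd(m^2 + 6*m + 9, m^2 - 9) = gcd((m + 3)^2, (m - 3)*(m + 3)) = m + 3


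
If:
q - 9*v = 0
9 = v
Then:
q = 81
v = 9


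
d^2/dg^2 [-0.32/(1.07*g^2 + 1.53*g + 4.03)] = (0.732736*g^2 + 1.047744*g - 0.32*(2.14*g + 1.53)*(4.28*g + 3.06) + 2.759744)/(1.07*g^2 + 1.53*g + 4.03)^3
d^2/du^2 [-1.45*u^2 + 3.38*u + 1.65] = -2.90000000000000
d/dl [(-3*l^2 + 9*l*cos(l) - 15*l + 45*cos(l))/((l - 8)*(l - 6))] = 3*(-3*l^3*sin(l) + 27*l^2*sin(l) - 3*l^2*cos(l) + 19*l^2 + 66*l*sin(l) - 30*l*cos(l) - 96*l - 720*sin(l) + 354*cos(l) - 240)/(l^4 - 28*l^3 + 292*l^2 - 1344*l + 2304)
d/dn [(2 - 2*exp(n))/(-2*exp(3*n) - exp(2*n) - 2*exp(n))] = 2*(-4*exp(3*n) + 5*exp(2*n) + 2*exp(n) + 2)*exp(-n)/(4*exp(4*n) + 4*exp(3*n) + 9*exp(2*n) + 4*exp(n) + 4)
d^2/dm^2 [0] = 0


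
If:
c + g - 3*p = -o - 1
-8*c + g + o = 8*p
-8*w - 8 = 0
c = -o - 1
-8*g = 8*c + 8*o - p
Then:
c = -7/23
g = 24/23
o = -16/23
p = 8/23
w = -1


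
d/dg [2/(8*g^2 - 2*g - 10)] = (1 - 8*g)/(-4*g^2 + g + 5)^2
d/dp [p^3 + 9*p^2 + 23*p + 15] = 3*p^2 + 18*p + 23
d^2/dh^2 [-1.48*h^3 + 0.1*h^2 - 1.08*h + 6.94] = 0.2 - 8.88*h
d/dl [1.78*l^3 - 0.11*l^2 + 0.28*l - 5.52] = 5.34*l^2 - 0.22*l + 0.28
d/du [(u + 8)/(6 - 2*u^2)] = (-u^2 + 2*u*(u + 8) + 3)/(2*(u^2 - 3)^2)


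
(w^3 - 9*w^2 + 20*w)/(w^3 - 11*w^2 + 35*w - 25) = w*(w - 4)/(w^2 - 6*w + 5)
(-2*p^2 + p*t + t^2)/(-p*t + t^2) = (2*p + t)/t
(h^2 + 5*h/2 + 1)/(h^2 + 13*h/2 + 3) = (h + 2)/(h + 6)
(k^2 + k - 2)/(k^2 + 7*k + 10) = (k - 1)/(k + 5)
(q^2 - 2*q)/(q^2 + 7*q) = (q - 2)/(q + 7)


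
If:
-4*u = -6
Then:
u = 3/2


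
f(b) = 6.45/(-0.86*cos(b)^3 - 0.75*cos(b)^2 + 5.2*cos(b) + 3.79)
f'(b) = 6.45*(-2.58*sin(b)*cos(b)^2 - 1.5*sin(b)*cos(b) + 5.2*sin(b))/(-0.86*cos(b)^3 - 0.75*cos(b)^2 + 5.2*cos(b) + 3.79)^2 = (-16.641*cos(b)^2 - 9.675*cos(b) + 33.54)*sin(b)/(0.86*cos(b)^3 + 0.75*cos(b)^2 - 5.2*cos(b) - 3.79)^2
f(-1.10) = 1.09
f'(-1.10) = -0.66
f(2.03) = 4.57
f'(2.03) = 15.52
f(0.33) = 0.88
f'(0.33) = 0.06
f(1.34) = 1.31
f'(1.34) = 1.22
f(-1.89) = 3.06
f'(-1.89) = -7.44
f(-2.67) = -7.77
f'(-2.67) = -19.11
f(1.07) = 1.07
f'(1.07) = 0.61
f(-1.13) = 1.11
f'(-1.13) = -0.71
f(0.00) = 0.87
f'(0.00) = 0.00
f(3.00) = -5.12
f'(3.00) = 2.39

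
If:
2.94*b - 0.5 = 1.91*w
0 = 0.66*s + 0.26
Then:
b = 0.649659863945578*w + 0.170068027210884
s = -0.39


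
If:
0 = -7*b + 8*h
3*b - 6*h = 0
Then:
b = 0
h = 0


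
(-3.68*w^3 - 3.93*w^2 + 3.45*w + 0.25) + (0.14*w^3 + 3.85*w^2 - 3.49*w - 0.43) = -3.54*w^3 - 0.0800000000000001*w^2 - 0.04*w - 0.18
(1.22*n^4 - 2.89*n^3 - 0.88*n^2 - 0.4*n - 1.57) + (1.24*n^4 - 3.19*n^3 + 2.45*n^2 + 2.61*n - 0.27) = 2.46*n^4 - 6.08*n^3 + 1.57*n^2 + 2.21*n - 1.84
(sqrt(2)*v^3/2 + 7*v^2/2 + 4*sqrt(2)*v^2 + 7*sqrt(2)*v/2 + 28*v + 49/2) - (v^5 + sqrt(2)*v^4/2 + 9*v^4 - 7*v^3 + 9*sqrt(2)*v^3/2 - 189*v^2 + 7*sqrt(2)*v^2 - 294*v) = -v^5 - 9*v^4 - sqrt(2)*v^4/2 - 4*sqrt(2)*v^3 + 7*v^3 - 3*sqrt(2)*v^2 + 385*v^2/2 + 7*sqrt(2)*v/2 + 322*v + 49/2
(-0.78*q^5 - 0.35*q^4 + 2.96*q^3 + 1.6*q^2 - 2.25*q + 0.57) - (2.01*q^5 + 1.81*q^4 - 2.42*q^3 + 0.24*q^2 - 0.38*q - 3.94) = -2.79*q^5 - 2.16*q^4 + 5.38*q^3 + 1.36*q^2 - 1.87*q + 4.51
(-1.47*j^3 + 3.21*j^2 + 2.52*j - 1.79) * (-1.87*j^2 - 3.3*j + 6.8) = 2.7489*j^5 - 1.1517*j^4 - 25.3014*j^3 + 16.8593*j^2 + 23.043*j - 12.172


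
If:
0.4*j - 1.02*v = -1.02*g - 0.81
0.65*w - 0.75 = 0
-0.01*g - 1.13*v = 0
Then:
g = -113.0*v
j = 290.7*v - 2.025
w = 1.15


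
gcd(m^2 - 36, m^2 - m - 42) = m + 6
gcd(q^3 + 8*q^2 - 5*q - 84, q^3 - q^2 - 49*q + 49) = q + 7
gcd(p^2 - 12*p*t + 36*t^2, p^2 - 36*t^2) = p - 6*t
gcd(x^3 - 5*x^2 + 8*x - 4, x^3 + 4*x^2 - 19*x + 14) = x^2 - 3*x + 2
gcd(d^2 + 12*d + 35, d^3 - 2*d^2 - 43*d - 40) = d + 5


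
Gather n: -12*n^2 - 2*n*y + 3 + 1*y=-12*n^2 - 2*n*y + y + 3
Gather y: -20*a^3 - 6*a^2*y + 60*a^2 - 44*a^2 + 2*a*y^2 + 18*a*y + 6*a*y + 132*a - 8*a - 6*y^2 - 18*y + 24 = -20*a^3 + 16*a^2 + 124*a + y^2*(2*a - 6) + y*(-6*a^2 + 24*a - 18) + 24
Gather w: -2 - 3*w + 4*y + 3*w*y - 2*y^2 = w*(3*y - 3) - 2*y^2 + 4*y - 2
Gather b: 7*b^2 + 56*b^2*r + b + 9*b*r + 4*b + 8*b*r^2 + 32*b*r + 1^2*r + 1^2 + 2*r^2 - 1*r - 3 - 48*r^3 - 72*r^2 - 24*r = b^2*(56*r + 7) + b*(8*r^2 + 41*r + 5) - 48*r^3 - 70*r^2 - 24*r - 2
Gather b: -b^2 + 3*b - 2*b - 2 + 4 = -b^2 + b + 2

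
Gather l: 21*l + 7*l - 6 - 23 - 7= 28*l - 36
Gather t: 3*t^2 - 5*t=3*t^2 - 5*t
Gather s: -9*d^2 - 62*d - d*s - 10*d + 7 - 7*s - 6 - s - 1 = -9*d^2 - 72*d + s*(-d - 8)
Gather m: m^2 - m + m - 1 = m^2 - 1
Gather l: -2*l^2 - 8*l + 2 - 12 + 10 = -2*l^2 - 8*l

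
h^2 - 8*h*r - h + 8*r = (h - 1)*(h - 8*r)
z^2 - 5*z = z*(z - 5)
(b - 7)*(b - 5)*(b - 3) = b^3 - 15*b^2 + 71*b - 105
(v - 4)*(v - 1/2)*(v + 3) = v^3 - 3*v^2/2 - 23*v/2 + 6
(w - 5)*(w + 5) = w^2 - 25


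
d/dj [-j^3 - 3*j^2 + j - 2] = -3*j^2 - 6*j + 1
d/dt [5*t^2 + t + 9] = 10*t + 1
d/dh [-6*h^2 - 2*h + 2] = -12*h - 2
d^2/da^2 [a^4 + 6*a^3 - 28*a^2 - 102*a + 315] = 12*a^2 + 36*a - 56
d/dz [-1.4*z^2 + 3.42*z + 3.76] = 3.42 - 2.8*z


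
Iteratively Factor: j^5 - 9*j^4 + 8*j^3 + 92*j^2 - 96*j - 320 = (j - 4)*(j^4 - 5*j^3 - 12*j^2 + 44*j + 80) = (j - 5)*(j - 4)*(j^3 - 12*j - 16) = (j - 5)*(j - 4)*(j + 2)*(j^2 - 2*j - 8) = (j - 5)*(j - 4)^2*(j + 2)*(j + 2)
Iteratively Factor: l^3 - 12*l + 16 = (l + 4)*(l^2 - 4*l + 4) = (l - 2)*(l + 4)*(l - 2)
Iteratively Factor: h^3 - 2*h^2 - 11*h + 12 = (h - 4)*(h^2 + 2*h - 3) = (h - 4)*(h - 1)*(h + 3)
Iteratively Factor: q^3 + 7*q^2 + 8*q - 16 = (q + 4)*(q^2 + 3*q - 4) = (q - 1)*(q + 4)*(q + 4)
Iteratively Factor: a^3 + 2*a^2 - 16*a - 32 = (a - 4)*(a^2 + 6*a + 8) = (a - 4)*(a + 4)*(a + 2)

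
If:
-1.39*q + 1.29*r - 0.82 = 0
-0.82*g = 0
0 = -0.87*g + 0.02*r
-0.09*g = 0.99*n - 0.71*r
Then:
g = 0.00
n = 0.00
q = -0.59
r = 0.00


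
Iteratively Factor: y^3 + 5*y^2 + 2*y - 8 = (y + 2)*(y^2 + 3*y - 4) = (y - 1)*(y + 2)*(y + 4)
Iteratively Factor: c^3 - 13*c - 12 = (c - 4)*(c^2 + 4*c + 3) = (c - 4)*(c + 1)*(c + 3)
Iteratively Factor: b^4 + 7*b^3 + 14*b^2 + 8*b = (b + 4)*(b^3 + 3*b^2 + 2*b) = b*(b + 4)*(b^2 + 3*b + 2) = b*(b + 2)*(b + 4)*(b + 1)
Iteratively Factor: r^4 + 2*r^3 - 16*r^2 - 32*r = (r + 2)*(r^3 - 16*r) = r*(r + 2)*(r^2 - 16) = r*(r + 2)*(r + 4)*(r - 4)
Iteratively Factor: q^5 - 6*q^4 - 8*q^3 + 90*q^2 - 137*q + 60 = (q - 1)*(q^4 - 5*q^3 - 13*q^2 + 77*q - 60) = (q - 5)*(q - 1)*(q^3 - 13*q + 12) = (q - 5)*(q - 1)*(q + 4)*(q^2 - 4*q + 3) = (q - 5)*(q - 3)*(q - 1)*(q + 4)*(q - 1)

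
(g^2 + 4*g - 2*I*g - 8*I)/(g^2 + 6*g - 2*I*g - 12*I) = (g + 4)/(g + 6)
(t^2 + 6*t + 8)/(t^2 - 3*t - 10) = (t + 4)/(t - 5)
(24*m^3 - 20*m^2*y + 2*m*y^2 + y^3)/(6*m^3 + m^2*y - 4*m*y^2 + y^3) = (-12*m^2 + 4*m*y + y^2)/(-3*m^2 - 2*m*y + y^2)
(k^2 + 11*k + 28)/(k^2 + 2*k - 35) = (k + 4)/(k - 5)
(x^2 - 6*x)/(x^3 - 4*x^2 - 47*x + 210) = x/(x^2 + 2*x - 35)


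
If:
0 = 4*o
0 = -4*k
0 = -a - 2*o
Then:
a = 0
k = 0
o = 0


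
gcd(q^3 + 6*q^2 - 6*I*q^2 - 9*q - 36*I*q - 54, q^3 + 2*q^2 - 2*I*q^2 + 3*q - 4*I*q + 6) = q - 3*I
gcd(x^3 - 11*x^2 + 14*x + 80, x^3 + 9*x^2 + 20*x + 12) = x + 2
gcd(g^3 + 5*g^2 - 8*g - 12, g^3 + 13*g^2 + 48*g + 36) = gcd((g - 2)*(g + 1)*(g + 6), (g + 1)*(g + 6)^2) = g^2 + 7*g + 6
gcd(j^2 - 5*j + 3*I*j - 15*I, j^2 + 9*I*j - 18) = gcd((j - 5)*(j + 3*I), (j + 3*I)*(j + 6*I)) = j + 3*I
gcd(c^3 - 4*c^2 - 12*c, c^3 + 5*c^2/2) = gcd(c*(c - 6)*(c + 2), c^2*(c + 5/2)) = c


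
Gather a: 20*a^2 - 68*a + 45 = 20*a^2 - 68*a + 45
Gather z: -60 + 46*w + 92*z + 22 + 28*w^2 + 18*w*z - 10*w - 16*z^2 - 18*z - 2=28*w^2 + 36*w - 16*z^2 + z*(18*w + 74) - 40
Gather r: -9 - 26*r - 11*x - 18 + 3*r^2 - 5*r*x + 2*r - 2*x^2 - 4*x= 3*r^2 + r*(-5*x - 24) - 2*x^2 - 15*x - 27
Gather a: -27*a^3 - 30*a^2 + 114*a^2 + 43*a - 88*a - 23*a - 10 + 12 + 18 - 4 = -27*a^3 + 84*a^2 - 68*a + 16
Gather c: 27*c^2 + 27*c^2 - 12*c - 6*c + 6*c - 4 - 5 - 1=54*c^2 - 12*c - 10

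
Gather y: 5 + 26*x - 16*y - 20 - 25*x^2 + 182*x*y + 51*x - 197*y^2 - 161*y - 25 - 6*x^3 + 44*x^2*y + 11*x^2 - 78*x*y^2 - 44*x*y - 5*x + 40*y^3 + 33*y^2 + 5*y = -6*x^3 - 14*x^2 + 72*x + 40*y^3 + y^2*(-78*x - 164) + y*(44*x^2 + 138*x - 172) - 40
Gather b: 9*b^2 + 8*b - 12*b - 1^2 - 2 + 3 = 9*b^2 - 4*b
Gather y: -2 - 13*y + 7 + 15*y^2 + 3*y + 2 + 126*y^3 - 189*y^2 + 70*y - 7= 126*y^3 - 174*y^2 + 60*y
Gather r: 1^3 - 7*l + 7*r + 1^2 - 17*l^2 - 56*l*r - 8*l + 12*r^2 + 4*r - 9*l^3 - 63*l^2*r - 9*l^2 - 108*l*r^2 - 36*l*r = -9*l^3 - 26*l^2 - 15*l + r^2*(12 - 108*l) + r*(-63*l^2 - 92*l + 11) + 2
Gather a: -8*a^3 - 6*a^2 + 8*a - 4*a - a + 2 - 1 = -8*a^3 - 6*a^2 + 3*a + 1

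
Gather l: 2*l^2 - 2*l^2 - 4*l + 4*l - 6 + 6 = 0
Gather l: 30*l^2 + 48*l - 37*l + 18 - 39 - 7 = 30*l^2 + 11*l - 28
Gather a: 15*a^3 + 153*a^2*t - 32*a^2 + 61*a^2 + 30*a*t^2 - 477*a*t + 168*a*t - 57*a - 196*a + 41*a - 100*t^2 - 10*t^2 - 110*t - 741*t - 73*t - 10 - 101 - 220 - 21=15*a^3 + a^2*(153*t + 29) + a*(30*t^2 - 309*t - 212) - 110*t^2 - 924*t - 352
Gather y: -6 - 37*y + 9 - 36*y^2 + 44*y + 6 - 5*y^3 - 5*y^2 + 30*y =-5*y^3 - 41*y^2 + 37*y + 9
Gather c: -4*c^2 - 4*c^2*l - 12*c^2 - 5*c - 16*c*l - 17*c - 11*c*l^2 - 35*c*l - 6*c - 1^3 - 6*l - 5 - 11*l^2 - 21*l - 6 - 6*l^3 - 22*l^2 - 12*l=c^2*(-4*l - 16) + c*(-11*l^2 - 51*l - 28) - 6*l^3 - 33*l^2 - 39*l - 12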